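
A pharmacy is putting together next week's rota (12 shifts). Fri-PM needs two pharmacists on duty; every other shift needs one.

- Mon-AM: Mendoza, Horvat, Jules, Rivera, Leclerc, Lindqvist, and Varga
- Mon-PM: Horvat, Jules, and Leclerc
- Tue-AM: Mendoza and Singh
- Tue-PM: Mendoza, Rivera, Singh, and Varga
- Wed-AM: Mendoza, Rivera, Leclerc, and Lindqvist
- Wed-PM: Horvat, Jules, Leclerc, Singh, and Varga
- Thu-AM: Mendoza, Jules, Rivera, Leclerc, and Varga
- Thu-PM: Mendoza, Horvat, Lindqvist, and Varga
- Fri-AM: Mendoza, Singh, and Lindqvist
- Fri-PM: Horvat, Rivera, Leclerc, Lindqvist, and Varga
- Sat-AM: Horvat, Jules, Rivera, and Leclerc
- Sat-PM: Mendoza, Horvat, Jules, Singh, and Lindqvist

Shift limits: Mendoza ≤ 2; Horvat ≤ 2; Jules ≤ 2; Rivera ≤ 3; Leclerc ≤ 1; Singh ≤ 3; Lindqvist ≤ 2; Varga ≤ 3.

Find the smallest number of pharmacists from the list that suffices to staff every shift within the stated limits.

5

13 slots to fill and no one can take more than 3, so at least ⌈13/3⌉ = 5 pharmacists are needed.
Mendoza, Horvat, Rivera, Singh, and Varga alone can cover everything: Mon-AM→Rivera, Mon-PM→Horvat, Tue-AM→Mendoza, Tue-PM→Varga, Wed-AM→Mendoza, Wed-PM→Singh, Thu-AM→Rivera, Thu-PM→Varga, Fri-AM→Singh, Fri-PM→Rivera+Varga, Sat-AM→Horvat, Sat-PM→Singh.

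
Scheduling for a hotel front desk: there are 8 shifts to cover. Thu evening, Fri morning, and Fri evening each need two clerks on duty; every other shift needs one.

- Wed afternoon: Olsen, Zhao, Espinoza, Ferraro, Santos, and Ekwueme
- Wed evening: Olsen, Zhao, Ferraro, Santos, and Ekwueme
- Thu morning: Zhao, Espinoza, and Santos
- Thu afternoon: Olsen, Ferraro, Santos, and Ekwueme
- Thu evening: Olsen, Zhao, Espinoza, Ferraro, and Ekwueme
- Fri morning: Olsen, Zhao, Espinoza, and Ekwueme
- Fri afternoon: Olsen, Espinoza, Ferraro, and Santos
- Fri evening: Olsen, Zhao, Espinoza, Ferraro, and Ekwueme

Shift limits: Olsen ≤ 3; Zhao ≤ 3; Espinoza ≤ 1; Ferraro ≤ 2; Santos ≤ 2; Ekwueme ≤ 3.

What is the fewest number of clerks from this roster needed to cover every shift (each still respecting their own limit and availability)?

11 slots to fill and no one can take more than 3, so at least ⌈11/3⌉ = 4 clerks are needed.
Olsen, Zhao, Ferraro, and Ekwueme alone can cover everything: Wed afternoon→Zhao, Wed evening→Ekwueme, Thu morning→Zhao, Thu afternoon→Olsen, Thu evening→Ferraro+Ekwueme, Fri morning→Olsen+Zhao, Fri afternoon→Olsen, Fri evening→Ferraro+Ekwueme.

4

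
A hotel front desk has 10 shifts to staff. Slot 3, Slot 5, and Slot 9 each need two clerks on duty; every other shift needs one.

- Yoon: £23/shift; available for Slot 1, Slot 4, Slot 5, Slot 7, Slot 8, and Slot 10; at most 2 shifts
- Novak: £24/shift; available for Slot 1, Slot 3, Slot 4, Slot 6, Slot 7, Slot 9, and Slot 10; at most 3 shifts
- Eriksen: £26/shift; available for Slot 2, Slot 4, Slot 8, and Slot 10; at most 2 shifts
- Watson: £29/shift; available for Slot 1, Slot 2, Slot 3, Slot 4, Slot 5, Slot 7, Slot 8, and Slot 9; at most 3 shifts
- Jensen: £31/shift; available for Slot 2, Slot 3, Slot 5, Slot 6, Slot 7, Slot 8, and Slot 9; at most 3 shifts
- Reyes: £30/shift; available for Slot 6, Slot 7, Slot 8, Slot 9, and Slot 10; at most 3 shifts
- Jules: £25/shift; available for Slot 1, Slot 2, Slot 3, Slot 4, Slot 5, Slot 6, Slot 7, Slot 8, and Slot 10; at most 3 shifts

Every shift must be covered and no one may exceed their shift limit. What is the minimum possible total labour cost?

£332

Picking the cheapest available clerk for each shift independently would cost £314, but that ignores the shift limits.
An optimal schedule: Slot 1→Yoon, Slot 2→Jules, Slot 3→Novak+Jules, Slot 4→Yoon, Slot 5→Jules+Watson, Slot 6→Novak, Slot 7→Watson, Slot 8→Eriksen, Slot 9→Novak+Watson, Slot 10→Eriksen.
Total: 23 + 25 + 24 + 25 + 23 + 25 + 29 + 24 + 29 + 26 + 24 + 29 + 26 = £332.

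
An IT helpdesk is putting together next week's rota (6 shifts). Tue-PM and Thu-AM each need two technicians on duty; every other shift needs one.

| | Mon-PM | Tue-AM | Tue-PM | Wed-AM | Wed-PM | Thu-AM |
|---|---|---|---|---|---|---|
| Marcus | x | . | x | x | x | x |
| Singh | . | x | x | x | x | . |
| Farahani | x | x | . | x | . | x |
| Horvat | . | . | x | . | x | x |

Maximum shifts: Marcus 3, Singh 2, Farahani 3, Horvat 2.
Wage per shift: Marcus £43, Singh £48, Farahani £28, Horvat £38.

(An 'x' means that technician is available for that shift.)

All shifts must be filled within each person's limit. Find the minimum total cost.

Picking the cheapest available technician for each shift independently would cost £269, but that ignores the shift limits.
An optimal schedule: Mon-PM→Farahani, Tue-AM→Farahani, Tue-PM→Horvat+Marcus, Wed-AM→Farahani, Wed-PM→Marcus, Thu-AM→Horvat+Marcus.
Total: 28 + 28 + 38 + 43 + 28 + 43 + 38 + 43 = £289.

£289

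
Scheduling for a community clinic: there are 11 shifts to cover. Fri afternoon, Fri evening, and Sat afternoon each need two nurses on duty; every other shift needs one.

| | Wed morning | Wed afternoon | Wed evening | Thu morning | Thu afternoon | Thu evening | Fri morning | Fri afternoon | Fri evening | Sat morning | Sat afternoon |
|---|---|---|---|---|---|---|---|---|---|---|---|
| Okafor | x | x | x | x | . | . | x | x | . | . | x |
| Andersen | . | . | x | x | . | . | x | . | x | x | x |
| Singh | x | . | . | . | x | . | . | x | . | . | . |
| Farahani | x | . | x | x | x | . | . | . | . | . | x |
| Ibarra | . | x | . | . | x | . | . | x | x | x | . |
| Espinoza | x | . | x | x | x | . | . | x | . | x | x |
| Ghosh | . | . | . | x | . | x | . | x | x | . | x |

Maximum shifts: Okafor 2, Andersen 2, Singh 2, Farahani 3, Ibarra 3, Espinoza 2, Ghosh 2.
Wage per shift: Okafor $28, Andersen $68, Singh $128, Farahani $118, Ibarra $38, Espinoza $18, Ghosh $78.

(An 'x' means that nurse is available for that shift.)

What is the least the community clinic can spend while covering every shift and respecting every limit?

$852

Thu evening can only be covered by Ghosh, so that assignment is forced.
Picking the cheapest available nurse for each shift independently would cost $422, but that ignores the shift limits.
An optimal schedule: Wed morning→Espinoza, Wed afternoon→Okafor, Wed evening→Farahani, Thu morning→Farahani, Thu afternoon→Ibarra, Thu evening→Ghosh, Fri morning→Okafor, Fri afternoon→Ibarra+Ghosh, Fri evening→Ibarra+Andersen, Sat morning→Espinoza, Sat afternoon→Andersen+Farahani.
Total: 18 + 28 + 118 + 118 + 38 + 78 + 28 + 38 + 78 + 38 + 68 + 18 + 68 + 118 = $852.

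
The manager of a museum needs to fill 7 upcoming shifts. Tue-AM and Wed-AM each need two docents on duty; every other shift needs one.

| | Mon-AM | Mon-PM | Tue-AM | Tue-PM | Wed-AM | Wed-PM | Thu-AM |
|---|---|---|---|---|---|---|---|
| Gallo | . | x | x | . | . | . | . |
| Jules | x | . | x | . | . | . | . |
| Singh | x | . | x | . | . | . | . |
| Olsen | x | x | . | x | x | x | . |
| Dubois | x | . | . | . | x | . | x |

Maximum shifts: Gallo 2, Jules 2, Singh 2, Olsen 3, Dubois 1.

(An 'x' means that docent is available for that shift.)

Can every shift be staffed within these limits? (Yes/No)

Total capacity is 10 and 9 slots are needed, so capacity alone doesn't rule it out.
Shifts {Wed-AM, Thu-AM} need 3 worker-slots in total, but the docents available for any of those shifts (Olsen and Dubois) can supply at most 2 among them. So no valid schedule exists.

No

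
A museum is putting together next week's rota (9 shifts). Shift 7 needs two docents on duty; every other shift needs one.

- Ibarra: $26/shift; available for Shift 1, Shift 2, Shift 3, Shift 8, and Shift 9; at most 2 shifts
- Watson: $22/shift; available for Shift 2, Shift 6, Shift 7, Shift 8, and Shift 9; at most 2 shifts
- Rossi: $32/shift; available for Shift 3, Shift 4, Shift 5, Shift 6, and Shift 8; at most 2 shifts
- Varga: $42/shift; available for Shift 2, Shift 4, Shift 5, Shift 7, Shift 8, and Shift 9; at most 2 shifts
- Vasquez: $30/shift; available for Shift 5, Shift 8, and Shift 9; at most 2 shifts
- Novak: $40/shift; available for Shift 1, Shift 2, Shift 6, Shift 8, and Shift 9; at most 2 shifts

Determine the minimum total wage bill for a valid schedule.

$302

Shift 7 can only be covered by Watson and Varga, so that assignment is forced.
Picking the cheapest available docent for each shift independently would cost $266, but that ignores the shift limits.
An optimal schedule: Shift 1→Ibarra, Shift 2→Novak, Shift 3→Ibarra, Shift 4→Rossi, Shift 5→Vasquez, Shift 6→Watson, Shift 7→Watson+Varga, Shift 8→Rossi, Shift 9→Vasquez.
Total: 26 + 40 + 26 + 32 + 30 + 22 + 22 + 42 + 32 + 30 = $302.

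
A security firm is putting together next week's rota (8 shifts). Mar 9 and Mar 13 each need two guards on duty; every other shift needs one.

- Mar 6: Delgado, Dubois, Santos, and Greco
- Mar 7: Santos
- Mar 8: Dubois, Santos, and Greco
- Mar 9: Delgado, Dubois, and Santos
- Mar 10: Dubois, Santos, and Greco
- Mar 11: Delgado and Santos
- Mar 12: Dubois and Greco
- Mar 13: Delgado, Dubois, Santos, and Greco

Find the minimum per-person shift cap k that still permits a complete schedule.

With 4 guards and 10 worker-slots to fill, someone must work at least ⌈10/4⌉ = 3 shifts, so k ≥ 3.
k = 3 works: Mar 6→Delgado, Mar 7→Santos, Mar 8→Dubois, Mar 9→Delgado+Dubois, Mar 10→Santos, Mar 11→Delgado, Mar 12→Dubois, Mar 13→Santos+Greco.
Loads: Delgado 3, Dubois 3, Santos 3, Greco 1 — all ≤ 3.

3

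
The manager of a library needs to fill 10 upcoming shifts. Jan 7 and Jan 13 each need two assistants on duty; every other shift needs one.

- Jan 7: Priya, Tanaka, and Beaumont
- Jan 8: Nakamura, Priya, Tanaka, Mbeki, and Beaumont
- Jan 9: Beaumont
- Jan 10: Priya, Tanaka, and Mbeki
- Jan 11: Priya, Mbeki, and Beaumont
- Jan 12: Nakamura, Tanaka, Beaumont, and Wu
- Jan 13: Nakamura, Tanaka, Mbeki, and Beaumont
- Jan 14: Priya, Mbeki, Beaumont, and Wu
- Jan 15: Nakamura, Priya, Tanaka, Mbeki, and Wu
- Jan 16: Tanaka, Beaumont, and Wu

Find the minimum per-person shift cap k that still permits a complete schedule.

2

With 6 assistants and 12 worker-slots to fill, someone must work at least ⌈12/6⌉ = 2 shifts, so k ≥ 2.
k = 2 works: Jan 7→Priya+Tanaka, Jan 8→Nakamura, Jan 9→Beaumont, Jan 10→Priya, Jan 11→Mbeki, Jan 12→Nakamura, Jan 13→Mbeki+Beaumont, Jan 14→Wu, Jan 15→Wu, Jan 16→Tanaka.
Loads: Nakamura 2, Priya 2, Tanaka 2, Mbeki 2, Beaumont 2, Wu 2 — all ≤ 2.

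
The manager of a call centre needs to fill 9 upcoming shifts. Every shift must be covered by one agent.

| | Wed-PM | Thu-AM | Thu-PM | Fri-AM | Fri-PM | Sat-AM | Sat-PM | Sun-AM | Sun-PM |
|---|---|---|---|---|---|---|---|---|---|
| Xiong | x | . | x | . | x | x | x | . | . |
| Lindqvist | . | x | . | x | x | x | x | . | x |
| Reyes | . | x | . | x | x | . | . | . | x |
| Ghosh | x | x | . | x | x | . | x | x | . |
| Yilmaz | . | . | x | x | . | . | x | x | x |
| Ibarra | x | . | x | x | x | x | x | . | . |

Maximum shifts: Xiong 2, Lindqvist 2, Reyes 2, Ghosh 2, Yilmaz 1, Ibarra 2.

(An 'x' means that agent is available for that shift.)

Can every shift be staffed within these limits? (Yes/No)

Yes

One valid schedule: Wed-PM→Xiong, Thu-AM→Lindqvist, Thu-PM→Xiong, Fri-AM→Reyes, Fri-PM→Ghosh, Sat-AM→Lindqvist, Sat-PM→Yilmaz, Sun-AM→Ghosh, Sun-PM→Reyes.
Loads: Xiong 2/2, Lindqvist 2/2, Reyes 2/2, Ghosh 2/2, Yilmaz 1/1, Ibarra 0/2 — all within limits.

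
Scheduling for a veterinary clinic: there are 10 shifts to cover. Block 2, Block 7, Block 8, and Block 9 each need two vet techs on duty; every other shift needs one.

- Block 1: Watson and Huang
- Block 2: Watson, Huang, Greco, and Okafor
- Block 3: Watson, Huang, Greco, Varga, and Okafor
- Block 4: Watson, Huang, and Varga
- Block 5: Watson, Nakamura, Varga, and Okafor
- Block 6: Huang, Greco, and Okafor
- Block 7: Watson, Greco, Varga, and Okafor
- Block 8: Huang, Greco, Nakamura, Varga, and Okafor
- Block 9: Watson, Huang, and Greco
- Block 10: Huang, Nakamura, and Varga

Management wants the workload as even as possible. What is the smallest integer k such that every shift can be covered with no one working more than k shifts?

3

With 6 vet techs and 14 worker-slots to fill, someone must work at least ⌈14/6⌉ = 3 shifts, so k ≥ 3.
k = 3 works: Block 1→Watson, Block 2→Greco+Okafor, Block 3→Greco, Block 4→Watson, Block 5→Nakamura, Block 6→Huang, Block 7→Greco+Varga, Block 8→Nakamura+Varga, Block 9→Watson+Huang, Block 10→Huang.
Loads: Watson 3, Huang 3, Greco 3, Nakamura 2, Varga 2, Okafor 1 — all ≤ 3.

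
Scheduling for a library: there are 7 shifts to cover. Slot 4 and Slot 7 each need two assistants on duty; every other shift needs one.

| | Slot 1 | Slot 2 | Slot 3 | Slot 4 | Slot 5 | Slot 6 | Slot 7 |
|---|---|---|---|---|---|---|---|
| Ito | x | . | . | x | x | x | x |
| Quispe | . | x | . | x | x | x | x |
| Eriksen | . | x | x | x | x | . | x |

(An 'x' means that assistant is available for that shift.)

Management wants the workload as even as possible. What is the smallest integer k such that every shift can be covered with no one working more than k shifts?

3

With 3 assistants and 9 worker-slots to fill, someone must work at least ⌈9/3⌉ = 3 shifts, so k ≥ 3.
k = 3 works: Slot 1→Ito, Slot 2→Quispe, Slot 3→Eriksen, Slot 4→Ito+Quispe, Slot 5→Eriksen, Slot 6→Ito, Slot 7→Quispe+Eriksen.
Loads: Ito 3, Quispe 3, Eriksen 3 — all ≤ 3.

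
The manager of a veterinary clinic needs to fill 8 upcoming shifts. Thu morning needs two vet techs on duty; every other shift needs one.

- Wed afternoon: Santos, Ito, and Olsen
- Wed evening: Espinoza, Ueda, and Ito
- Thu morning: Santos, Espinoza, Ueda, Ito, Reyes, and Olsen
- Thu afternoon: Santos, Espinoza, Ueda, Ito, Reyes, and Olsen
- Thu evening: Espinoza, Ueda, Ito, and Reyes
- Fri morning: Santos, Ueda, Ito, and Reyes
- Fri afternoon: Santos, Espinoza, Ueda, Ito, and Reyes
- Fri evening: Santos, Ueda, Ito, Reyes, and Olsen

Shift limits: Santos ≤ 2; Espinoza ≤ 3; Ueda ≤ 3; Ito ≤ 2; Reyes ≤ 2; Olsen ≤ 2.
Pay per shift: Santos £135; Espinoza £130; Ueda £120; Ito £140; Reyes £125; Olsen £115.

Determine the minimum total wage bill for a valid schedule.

Picking the cheapest available vet tech for each shift independently would cost £1060, but that ignores the shift limits.
An optimal schedule: Wed afternoon→Olsen, Wed evening→Ueda, Thu morning→Reyes+Espinoza, Thu afternoon→Espinoza, Thu evening→Ueda, Fri morning→Ueda, Fri afternoon→Reyes, Fri evening→Olsen.
Total: 115 + 120 + 125 + 130 + 130 + 120 + 120 + 125 + 115 = £1100.

£1100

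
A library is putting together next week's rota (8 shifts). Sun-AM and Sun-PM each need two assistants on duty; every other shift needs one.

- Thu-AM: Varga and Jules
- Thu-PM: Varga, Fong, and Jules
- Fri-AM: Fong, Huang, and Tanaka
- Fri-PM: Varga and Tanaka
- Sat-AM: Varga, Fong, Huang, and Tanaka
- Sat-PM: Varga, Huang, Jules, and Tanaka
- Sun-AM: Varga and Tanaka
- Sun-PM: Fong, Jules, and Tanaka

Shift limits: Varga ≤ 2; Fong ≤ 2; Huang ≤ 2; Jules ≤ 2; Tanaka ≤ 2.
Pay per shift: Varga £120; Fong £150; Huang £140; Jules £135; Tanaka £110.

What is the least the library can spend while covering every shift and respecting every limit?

£1310

Sun-AM can only be covered by Varga and Tanaka, so that assignment is forced.
Picking the cheapest available assistant for each shift independently would cost £1155, but that ignores the shift limits.
An optimal schedule: Thu-AM→Varga, Thu-PM→Fong, Fri-AM→Huang, Fri-PM→Tanaka, Sat-AM→Huang, Sat-PM→Jules, Sun-AM→Varga+Tanaka, Sun-PM→Fong+Jules.
Total: 120 + 150 + 140 + 110 + 140 + 135 + 120 + 110 + 150 + 135 = £1310.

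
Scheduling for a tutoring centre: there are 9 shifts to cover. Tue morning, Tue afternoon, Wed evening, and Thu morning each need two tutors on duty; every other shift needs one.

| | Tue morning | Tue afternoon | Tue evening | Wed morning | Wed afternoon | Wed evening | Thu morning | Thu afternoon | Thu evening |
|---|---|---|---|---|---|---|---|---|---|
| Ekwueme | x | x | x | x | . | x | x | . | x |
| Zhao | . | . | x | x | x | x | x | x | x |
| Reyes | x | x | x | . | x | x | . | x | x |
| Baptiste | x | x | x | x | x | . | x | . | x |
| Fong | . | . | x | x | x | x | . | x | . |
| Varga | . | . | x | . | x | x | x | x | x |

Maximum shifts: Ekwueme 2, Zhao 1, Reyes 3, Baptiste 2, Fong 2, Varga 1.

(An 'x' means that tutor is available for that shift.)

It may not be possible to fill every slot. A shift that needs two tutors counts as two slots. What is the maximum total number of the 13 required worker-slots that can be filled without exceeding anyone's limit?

Total capacity across all tutors is 2+1+3+2+2+1 = 11, and 13 slots are needed, so at most 11 can be filled.
An assignment achieving 11: Tue morning→Ekwueme+Reyes, Tue afternoon→Ekwueme+Reyes, Tue evening→Fong, Wed morning→Zhao, Wed afternoon→Baptiste, Wed evening→Fong, Thu morning→Baptiste+Varga, Thu afternoon→Reyes.
Loads: Ekwueme 2/2, Zhao 1/1, Reyes 3/3, Baptiste 2/2, Fong 2/2, Varga 1/1.

11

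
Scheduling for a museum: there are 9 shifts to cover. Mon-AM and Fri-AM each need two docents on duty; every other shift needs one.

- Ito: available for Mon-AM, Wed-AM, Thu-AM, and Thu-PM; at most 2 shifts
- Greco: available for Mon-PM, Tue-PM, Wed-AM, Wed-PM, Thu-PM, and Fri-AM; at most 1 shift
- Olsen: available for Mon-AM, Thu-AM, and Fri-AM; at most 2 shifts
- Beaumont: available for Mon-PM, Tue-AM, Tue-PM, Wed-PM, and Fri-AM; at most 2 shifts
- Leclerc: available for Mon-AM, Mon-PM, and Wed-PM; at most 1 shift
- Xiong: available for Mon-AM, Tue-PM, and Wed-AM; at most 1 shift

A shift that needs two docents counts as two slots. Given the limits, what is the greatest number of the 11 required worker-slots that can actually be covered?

Total capacity across all docents is 2+1+2+2+1+1 = 9, and 11 slots are needed, so at most 9 can be filled.
An assignment achieving 9: Mon-AM→Olsen, Mon-PM→Greco, Tue-AM→Beaumont, Tue-PM→Beaumont, Wed-AM→Xiong, Wed-PM→Leclerc, Thu-AM→Ito, Thu-PM→Ito, Fri-AM→Olsen.
Loads: Ito 2/2, Greco 1/1, Olsen 2/2, Beaumont 2/2, Leclerc 1/1, Xiong 1/1.

9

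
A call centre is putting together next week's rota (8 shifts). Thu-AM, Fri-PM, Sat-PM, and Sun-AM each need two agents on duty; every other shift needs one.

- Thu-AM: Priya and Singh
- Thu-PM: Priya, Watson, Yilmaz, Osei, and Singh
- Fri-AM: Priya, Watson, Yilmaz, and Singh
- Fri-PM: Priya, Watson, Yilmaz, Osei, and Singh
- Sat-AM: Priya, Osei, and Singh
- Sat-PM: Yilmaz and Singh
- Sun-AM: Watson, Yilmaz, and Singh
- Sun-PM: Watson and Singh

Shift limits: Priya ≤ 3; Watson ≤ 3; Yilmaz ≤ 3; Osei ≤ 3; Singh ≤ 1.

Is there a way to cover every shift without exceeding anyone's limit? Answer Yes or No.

Total capacity is 13 and 12 slots are needed, so capacity alone doesn't rule it out.
Shifts {Thu-AM, Sat-PM} need 4 worker-slots in total, but the agents available for any of those shifts (Priya, Yilmaz, and Singh) can supply at most 3 among them. So no valid schedule exists.

No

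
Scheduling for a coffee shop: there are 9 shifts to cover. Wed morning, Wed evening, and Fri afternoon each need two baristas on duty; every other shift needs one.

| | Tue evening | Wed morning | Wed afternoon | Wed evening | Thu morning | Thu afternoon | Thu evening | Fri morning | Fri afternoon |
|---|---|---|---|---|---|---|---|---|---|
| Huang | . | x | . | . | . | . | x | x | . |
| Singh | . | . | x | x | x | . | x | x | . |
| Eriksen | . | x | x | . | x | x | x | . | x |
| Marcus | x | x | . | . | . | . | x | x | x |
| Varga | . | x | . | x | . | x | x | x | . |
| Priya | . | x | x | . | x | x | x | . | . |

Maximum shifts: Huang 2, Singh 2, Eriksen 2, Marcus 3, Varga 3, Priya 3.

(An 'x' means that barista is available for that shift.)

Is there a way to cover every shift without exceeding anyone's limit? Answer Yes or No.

Yes

Tue evening can only be covered by Marcus, so that assignment is forced.
Wed evening can only be covered by Singh and Varga, so that assignment is forced.
Fri afternoon can only be covered by Eriksen and Marcus, so that assignment is forced.
One valid schedule: Tue evening→Marcus, Wed morning→Marcus+Varga, Wed afternoon→Singh, Wed evening→Singh+Varga, Thu morning→Eriksen, Thu afternoon→Varga, Thu evening→Huang, Fri morning→Huang, Fri afternoon→Eriksen+Marcus.
Loads: Huang 2/2, Singh 2/2, Eriksen 2/2, Marcus 3/3, Varga 3/3, Priya 0/3 — all within limits.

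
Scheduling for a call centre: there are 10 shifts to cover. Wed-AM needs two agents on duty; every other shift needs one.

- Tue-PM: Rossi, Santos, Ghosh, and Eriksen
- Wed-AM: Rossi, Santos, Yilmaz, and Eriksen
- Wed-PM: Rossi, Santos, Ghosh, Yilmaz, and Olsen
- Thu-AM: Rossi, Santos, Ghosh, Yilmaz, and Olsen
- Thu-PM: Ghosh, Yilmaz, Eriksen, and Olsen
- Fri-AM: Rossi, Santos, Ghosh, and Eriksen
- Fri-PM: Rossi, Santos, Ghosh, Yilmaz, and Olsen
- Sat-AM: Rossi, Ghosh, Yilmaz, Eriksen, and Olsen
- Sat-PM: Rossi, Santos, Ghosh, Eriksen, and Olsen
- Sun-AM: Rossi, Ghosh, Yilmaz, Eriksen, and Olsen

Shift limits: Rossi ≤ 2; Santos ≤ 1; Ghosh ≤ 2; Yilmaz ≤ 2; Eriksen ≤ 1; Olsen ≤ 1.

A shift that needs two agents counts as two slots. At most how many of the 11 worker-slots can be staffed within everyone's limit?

Total capacity across all agents is 2+1+2+2+1+1 = 9, and 11 slots are needed, so at most 9 can be filled.
An assignment achieving 9: Tue-PM→Rossi, Wed-AM→Rossi+Santos, Wed-PM→Yilmaz, Thu-AM→Yilmaz, Thu-PM→Ghosh, Fri-AM→Ghosh, Fri-PM→Olsen, Sat-AM→Eriksen.
Loads: Rossi 2/2, Santos 1/1, Ghosh 2/2, Yilmaz 2/2, Eriksen 1/1, Olsen 1/1.

9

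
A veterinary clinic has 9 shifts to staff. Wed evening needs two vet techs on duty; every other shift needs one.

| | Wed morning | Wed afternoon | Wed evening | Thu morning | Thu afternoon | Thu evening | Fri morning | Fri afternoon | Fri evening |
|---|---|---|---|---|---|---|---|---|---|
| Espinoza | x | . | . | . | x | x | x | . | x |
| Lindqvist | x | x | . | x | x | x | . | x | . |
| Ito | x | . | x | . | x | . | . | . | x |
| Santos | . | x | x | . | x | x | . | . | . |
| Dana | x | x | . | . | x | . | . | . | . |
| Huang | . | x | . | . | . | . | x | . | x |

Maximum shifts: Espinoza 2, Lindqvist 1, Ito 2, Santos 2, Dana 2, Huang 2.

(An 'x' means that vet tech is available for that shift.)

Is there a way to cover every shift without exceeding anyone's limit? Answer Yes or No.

Total capacity is 11 and 10 slots are needed, so capacity alone doesn't rule it out.
Shifts {Thu morning, Fri afternoon} need 2 worker-slots in total, but the vet techs available for any of those shifts (Lindqvist) can supply at most 1 among them. So no valid schedule exists.

No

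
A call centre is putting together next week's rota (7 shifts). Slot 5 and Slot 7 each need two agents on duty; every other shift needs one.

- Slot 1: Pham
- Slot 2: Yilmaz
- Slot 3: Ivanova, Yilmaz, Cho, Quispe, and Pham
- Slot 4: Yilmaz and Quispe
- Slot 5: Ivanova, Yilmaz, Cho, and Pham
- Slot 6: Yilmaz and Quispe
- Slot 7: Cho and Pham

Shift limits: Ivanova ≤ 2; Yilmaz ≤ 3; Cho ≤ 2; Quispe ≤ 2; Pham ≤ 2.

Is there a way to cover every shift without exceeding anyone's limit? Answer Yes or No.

Yes

Slot 1 can only be covered by Pham, so that assignment is forced.
Slot 2 can only be covered by Yilmaz, so that assignment is forced.
Slot 7 can only be covered by Cho and Pham, so that assignment is forced.
One valid schedule: Slot 1→Pham, Slot 2→Yilmaz, Slot 3→Ivanova, Slot 4→Yilmaz, Slot 5→Ivanova+Cho, Slot 6→Yilmaz, Slot 7→Cho+Pham.
Loads: Ivanova 2/2, Yilmaz 3/3, Cho 2/2, Quispe 0/2, Pham 2/2 — all within limits.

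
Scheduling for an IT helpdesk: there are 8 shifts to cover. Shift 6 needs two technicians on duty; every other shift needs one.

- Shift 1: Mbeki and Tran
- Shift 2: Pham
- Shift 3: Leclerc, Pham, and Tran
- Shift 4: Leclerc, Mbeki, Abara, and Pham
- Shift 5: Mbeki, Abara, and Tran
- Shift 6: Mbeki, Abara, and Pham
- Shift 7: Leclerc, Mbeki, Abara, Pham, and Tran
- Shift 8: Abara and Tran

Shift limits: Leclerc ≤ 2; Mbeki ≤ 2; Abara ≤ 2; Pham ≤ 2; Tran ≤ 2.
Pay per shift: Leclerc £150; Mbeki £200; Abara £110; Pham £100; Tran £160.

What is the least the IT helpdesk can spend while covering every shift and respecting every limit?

£1240

Shift 2 can only be covered by Pham, so that assignment is forced.
Picking the cheapest available technician for each shift independently would cost £990, but that ignores the shift limits.
An optimal schedule: Shift 1→Tran, Shift 2→Pham, Shift 3→Pham, Shift 4→Leclerc, Shift 5→Tran, Shift 6→Abara+Mbeki, Shift 7→Leclerc, Shift 8→Abara.
Total: 160 + 100 + 100 + 150 + 160 + 110 + 200 + 150 + 110 = £1240.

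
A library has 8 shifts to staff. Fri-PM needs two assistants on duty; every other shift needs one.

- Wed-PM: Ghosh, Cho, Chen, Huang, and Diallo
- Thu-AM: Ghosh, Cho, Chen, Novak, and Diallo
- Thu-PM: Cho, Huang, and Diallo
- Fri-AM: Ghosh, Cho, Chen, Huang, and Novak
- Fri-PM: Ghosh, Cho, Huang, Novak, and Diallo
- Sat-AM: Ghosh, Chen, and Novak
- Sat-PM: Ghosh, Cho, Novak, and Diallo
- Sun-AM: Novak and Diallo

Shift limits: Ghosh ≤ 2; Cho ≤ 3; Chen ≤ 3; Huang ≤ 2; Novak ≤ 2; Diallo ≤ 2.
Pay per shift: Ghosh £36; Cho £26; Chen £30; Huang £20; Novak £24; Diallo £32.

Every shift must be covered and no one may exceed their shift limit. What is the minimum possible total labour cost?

Picking the cheapest available assistant for each shift independently would cost £200, but that ignores the shift limits.
An optimal schedule: Wed-PM→Cho, Thu-AM→Chen, Thu-PM→Huang, Fri-AM→Chen, Fri-PM→Huang+Cho, Sat-AM→Novak, Sat-PM→Cho, Sun-AM→Novak.
Total: 26 + 30 + 20 + 30 + 20 + 26 + 24 + 26 + 24 = £226.

£226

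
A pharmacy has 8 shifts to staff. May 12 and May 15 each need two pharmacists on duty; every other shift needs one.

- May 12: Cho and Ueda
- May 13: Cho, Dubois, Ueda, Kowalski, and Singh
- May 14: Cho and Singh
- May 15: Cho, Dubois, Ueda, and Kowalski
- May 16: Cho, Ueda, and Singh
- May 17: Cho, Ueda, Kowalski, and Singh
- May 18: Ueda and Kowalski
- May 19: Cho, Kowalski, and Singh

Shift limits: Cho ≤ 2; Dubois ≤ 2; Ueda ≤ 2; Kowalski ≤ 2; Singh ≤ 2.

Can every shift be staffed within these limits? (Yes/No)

May 12 can only be covered by Cho and Ueda, so that assignment is forced.
One valid schedule: May 12→Cho+Ueda, May 13→Dubois, May 14→Cho, May 15→Dubois+Kowalski, May 16→Singh, May 17→Singh, May 18→Ueda, May 19→Kowalski.
Loads: Cho 2/2, Dubois 2/2, Ueda 2/2, Kowalski 2/2, Singh 2/2 — all within limits.

Yes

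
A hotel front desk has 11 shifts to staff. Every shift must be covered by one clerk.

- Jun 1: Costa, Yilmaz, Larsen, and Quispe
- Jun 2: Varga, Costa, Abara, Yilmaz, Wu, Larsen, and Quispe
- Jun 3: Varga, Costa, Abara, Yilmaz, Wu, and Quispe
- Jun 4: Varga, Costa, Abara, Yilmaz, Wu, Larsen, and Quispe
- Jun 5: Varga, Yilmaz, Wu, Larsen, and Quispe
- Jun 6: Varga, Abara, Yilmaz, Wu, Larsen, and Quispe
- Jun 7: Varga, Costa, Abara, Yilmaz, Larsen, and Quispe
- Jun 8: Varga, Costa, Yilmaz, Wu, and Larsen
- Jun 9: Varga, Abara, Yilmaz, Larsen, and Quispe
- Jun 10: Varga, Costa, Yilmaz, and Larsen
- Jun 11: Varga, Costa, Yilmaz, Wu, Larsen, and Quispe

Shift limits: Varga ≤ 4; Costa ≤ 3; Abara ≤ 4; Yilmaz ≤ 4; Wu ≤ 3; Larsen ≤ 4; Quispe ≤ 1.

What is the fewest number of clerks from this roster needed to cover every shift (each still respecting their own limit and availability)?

11 slots to fill and no one can take more than 4, so at least ⌈11/4⌉ = 3 clerks are needed.
Varga, Costa, and Abara alone can cover everything: Jun 1→Costa, Jun 2→Abara, Jun 3→Abara, Jun 4→Abara, Jun 5→Varga, Jun 6→Varga, Jun 7→Abara, Jun 8→Varga, Jun 9→Varga, Jun 10→Costa, Jun 11→Costa.

3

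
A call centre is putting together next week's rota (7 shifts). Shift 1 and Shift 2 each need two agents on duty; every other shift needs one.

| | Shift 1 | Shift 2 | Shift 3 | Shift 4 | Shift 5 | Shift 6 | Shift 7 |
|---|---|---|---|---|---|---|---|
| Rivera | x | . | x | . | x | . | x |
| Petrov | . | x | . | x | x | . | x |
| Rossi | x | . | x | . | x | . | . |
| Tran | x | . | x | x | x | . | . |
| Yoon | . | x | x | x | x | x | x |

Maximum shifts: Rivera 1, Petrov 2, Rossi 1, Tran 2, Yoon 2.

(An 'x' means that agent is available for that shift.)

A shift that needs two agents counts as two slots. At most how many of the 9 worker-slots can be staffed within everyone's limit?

8

Total capacity across all agents is 1+2+1+2+2 = 8, and 9 slots are needed, so at most 8 can be filled.
An assignment achieving 8: Shift 1→Rivera+Rossi, Shift 2→Petrov+Yoon, Shift 3→Tran, Shift 4→Petrov, Shift 5→Tran, Shift 6→Yoon.
Loads: Rivera 1/1, Petrov 2/2, Rossi 1/1, Tran 2/2, Yoon 2/2.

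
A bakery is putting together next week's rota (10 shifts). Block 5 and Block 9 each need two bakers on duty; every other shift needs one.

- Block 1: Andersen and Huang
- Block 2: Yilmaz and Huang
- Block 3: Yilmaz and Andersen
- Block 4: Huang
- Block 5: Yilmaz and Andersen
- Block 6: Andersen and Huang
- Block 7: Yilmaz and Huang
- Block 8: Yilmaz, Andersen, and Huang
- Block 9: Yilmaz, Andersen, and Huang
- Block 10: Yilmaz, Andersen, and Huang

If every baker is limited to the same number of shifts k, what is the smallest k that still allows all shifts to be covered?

4

With 3 bakers and 12 worker-slots to fill, someone must work at least ⌈12/3⌉ = 4 shifts, so k ≥ 4.
k = 4 works: Block 1→Andersen, Block 2→Yilmaz, Block 3→Yilmaz, Block 4→Huang, Block 5→Yilmaz+Andersen, Block 6→Andersen, Block 7→Yilmaz, Block 8→Huang, Block 9→Andersen+Huang, Block 10→Huang.
Loads: Yilmaz 4, Andersen 4, Huang 4 — all ≤ 4.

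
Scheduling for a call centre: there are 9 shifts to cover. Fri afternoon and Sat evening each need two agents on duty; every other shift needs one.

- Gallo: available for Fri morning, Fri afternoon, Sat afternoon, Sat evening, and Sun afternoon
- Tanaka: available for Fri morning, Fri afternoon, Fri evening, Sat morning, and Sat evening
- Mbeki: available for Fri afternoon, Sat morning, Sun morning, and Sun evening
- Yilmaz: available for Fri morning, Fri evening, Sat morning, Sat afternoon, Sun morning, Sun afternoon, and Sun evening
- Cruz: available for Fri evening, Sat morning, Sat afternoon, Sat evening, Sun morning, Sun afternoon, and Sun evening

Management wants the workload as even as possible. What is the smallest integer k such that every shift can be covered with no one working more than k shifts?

3

With 5 agents and 11 worker-slots to fill, someone must work at least ⌈11/5⌉ = 3 shifts, so k ≥ 3.
k = 3 works: Fri morning→Gallo, Fri afternoon→Gallo+Tanaka, Fri evening→Tanaka, Sat morning→Mbeki, Sat afternoon→Gallo, Sat evening→Tanaka+Cruz, Sun morning→Mbeki, Sun afternoon→Yilmaz, Sun evening→Mbeki.
Loads: Gallo 3, Tanaka 3, Mbeki 3, Yilmaz 1, Cruz 1 — all ≤ 3.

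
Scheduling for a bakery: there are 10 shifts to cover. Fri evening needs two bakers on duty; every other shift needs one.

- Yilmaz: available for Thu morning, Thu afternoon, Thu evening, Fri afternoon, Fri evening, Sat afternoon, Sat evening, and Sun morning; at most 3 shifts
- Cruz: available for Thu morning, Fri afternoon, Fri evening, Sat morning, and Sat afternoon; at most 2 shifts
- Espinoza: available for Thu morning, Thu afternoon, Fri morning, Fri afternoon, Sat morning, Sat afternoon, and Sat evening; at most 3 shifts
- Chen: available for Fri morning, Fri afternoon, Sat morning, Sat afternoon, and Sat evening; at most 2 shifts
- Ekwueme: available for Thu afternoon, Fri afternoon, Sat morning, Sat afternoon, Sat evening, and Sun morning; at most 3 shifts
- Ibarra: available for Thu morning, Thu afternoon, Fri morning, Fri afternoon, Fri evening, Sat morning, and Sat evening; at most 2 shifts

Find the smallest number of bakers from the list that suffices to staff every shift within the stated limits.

4

11 slots to fill and no one can take more than 3, so at least ⌈11/3⌉ = 4 bakers are needed.
Yilmaz, Cruz, Espinoza, and Ekwueme alone can cover everything: Thu morning→Cruz, Thu afternoon→Espinoza, Thu evening→Yilmaz, Fri morning→Espinoza, Fri afternoon→Ekwueme, Fri evening→Yilmaz+Cruz, Sat morning→Espinoza, Sat afternoon→Ekwueme, Sat evening→Ekwueme, Sun morning→Yilmaz.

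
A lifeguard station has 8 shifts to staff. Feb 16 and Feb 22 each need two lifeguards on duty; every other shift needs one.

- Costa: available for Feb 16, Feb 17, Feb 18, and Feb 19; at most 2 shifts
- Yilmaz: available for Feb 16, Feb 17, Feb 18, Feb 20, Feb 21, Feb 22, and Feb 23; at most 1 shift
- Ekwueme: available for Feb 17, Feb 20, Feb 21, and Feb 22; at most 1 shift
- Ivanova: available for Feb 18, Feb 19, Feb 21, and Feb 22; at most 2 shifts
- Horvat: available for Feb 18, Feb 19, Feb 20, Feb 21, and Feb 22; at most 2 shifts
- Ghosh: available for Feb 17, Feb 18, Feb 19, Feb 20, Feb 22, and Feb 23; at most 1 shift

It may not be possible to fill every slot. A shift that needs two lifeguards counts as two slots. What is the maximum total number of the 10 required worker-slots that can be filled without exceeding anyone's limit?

9

Total capacity across all lifeguards is 2+1+1+2+2+1 = 9, and 10 slots are needed, so at most 9 can be filled.
An assignment achieving 9: Feb 16→Costa+Yilmaz, Feb 17→Costa, Feb 18→Horvat, Feb 19→Ivanova, Feb 20→Ekwueme, Feb 21→Ivanova, Feb 22→Horvat, Feb 23→Ghosh.
Loads: Costa 2/2, Yilmaz 1/1, Ekwueme 1/1, Ivanova 2/2, Horvat 2/2, Ghosh 1/1.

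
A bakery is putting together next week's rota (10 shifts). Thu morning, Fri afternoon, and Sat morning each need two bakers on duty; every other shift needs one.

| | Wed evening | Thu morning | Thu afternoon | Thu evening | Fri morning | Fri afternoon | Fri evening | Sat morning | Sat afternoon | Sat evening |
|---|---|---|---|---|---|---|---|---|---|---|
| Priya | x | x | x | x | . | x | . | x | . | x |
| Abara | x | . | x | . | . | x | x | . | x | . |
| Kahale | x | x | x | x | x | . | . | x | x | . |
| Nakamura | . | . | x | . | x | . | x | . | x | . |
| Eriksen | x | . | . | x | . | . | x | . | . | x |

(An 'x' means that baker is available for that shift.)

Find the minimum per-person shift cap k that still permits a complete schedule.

3

With 5 bakers and 13 worker-slots to fill, someone must work at least ⌈13/5⌉ = 3 shifts, so k ≥ 3.
k = 3 works: Wed evening→Eriksen, Thu morning→Priya+Kahale, Thu afternoon→Nakamura, Thu evening→Eriksen, Fri morning→Kahale, Fri afternoon→Priya+Abara, Fri evening→Abara, Sat morning→Priya+Kahale, Sat afternoon→Abara, Sat evening→Eriksen.
Loads: Priya 3, Abara 3, Kahale 3, Nakamura 1, Eriksen 3 — all ≤ 3.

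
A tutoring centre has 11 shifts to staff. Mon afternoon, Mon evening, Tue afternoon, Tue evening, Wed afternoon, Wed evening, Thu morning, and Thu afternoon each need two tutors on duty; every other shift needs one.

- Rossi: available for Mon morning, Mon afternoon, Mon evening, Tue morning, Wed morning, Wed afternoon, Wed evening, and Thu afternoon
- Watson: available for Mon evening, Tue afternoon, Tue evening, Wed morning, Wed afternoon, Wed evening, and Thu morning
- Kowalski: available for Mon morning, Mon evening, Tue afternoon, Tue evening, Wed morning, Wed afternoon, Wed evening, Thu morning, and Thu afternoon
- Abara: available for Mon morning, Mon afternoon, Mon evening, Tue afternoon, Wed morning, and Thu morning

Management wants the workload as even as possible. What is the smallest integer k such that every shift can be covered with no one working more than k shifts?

With 4 tutors and 19 worker-slots to fill, someone must work at least ⌈19/4⌉ = 5 shifts, so k ≥ 5.
k = 5 works: Mon morning→Rossi, Mon afternoon→Rossi+Abara, Mon evening→Kowalski+Abara, Tue morning→Rossi, Tue afternoon→Watson+Kowalski, Tue evening→Watson+Kowalski, Wed morning→Abara, Wed afternoon→Rossi+Watson, Wed evening→Watson+Kowalski, Thu morning→Watson+Abara, Thu afternoon→Rossi+Kowalski.
Loads: Rossi 5, Watson 5, Kowalski 5, Abara 4 — all ≤ 5.

5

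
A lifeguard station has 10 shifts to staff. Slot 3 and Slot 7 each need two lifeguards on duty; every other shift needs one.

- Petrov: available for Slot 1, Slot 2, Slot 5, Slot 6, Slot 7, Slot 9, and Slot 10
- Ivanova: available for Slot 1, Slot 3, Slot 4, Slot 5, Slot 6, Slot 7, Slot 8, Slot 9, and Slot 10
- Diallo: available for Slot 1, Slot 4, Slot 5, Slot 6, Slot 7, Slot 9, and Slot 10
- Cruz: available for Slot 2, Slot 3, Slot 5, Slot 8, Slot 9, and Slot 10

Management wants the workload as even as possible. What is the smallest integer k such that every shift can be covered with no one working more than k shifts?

3

With 4 lifeguards and 12 worker-slots to fill, someone must work at least ⌈12/4⌉ = 3 shifts, so k ≥ 3.
k = 3 works: Slot 1→Petrov, Slot 2→Petrov, Slot 3→Ivanova+Cruz, Slot 4→Ivanova, Slot 5→Diallo, Slot 6→Diallo, Slot 7→Petrov+Diallo, Slot 8→Ivanova, Slot 9→Cruz, Slot 10→Cruz.
Loads: Petrov 3, Ivanova 3, Diallo 3, Cruz 3 — all ≤ 3.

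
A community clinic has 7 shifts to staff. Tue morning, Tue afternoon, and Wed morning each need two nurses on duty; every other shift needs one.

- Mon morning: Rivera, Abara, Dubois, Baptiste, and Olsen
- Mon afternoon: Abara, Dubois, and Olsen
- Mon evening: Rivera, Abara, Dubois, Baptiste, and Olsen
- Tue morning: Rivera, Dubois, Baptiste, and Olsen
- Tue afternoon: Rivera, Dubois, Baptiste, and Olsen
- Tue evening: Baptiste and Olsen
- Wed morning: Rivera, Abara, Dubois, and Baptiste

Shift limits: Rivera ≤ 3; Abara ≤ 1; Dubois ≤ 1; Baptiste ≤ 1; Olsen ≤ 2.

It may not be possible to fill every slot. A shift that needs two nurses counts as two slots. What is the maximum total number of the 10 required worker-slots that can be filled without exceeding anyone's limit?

8

Total capacity across all nurses is 3+1+1+1+2 = 8, and 10 slots are needed, so at most 8 can be filled.
An assignment achieving 8: Mon morning→Olsen, Mon afternoon→Abara, Tue morning→Rivera+Dubois, Tue afternoon→Rivera+Olsen, Tue evening→Baptiste, Wed morning→Rivera.
Loads: Rivera 3/3, Abara 1/1, Dubois 1/1, Baptiste 1/1, Olsen 2/2.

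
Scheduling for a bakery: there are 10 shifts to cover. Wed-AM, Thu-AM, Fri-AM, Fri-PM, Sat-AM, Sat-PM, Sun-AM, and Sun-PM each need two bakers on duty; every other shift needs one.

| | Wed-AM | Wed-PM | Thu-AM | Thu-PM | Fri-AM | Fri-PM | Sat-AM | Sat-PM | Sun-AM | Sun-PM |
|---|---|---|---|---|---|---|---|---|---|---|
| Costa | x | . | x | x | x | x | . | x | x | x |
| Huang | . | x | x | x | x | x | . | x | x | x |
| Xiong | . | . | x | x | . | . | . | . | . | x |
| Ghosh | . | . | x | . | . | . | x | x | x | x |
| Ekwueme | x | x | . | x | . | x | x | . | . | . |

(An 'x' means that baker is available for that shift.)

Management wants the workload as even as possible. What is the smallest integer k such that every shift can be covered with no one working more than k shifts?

4

With 5 bakers and 18 worker-slots to fill, someone must work at least ⌈18/5⌉ = 4 shifts, so k ≥ 4.
k = 4 works: Wed-AM→Costa+Ekwueme, Wed-PM→Huang, Thu-AM→Xiong+Ghosh, Thu-PM→Xiong, Fri-AM→Costa+Huang, Fri-PM→Costa+Ekwueme, Sat-AM→Ghosh+Ekwueme, Sat-PM→Costa+Huang, Sun-AM→Huang+Ghosh, Sun-PM→Xiong+Ghosh.
Loads: Costa 4, Huang 4, Xiong 3, Ghosh 4, Ekwueme 3 — all ≤ 4.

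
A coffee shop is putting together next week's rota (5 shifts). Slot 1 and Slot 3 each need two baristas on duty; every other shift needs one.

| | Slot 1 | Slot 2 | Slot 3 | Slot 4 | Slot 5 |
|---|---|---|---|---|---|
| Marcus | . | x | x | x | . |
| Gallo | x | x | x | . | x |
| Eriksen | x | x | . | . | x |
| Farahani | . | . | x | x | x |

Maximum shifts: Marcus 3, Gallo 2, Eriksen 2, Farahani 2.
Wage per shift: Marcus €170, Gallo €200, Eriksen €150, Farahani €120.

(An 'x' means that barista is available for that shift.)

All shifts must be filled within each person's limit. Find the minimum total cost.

€1080

Slot 1 can only be covered by Gallo and Eriksen, so that assignment is forced.
Picking the cheapest available barista for each shift independently would cost €1030, but that ignores the shift limits.
An optimal schedule: Slot 1→Eriksen+Gallo, Slot 2→Marcus, Slot 3→Farahani+Marcus, Slot 4→Farahani, Slot 5→Eriksen.
Total: 150 + 200 + 170 + 120 + 170 + 120 + 150 = €1080.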